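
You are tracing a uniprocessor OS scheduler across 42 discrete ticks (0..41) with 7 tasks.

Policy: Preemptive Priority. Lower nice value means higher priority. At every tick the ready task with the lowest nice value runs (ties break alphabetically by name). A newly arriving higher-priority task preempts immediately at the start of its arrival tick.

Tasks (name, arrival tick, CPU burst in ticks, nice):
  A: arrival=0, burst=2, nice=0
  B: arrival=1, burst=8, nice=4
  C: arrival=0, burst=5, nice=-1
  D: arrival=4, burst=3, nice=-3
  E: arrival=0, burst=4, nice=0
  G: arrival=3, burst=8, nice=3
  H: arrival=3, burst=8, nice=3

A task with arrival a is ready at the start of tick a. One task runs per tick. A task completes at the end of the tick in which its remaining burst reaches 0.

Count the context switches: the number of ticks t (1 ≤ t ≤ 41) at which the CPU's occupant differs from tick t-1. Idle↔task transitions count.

t=0: ready={A,C,E} → run C
t=1: ready={A,B,C,E} → run C
t=2: ready={A,B,C,E} → run C
t=3: ready={A,B,C,E,G,H} → run C
t=4: ready={A,B,C,D,E,G,H} → run D
t=5: ready={A,B,C,D,E,G,H} → run D
t=6: ready={A,B,C,D,E,G,H} → run D
t=7: ready={A,B,C,E,G,H} → run C
t=8: ready={A,B,E,G,H} → run A
t=9: ready={A,B,E,G,H} → run A
t=10: ready={B,E,G,H} → run E
t=11: ready={B,E,G,H} → run E
t=12: ready={B,E,G,H} → run E
t=13: ready={B,E,G,H} → run E
t=14: ready={B,G,H} → run G
t=15: ready={B,G,H} → run G
t=16: ready={B,G,H} → run G
t=17: ready={B,G,H} → run G
t=18: ready={B,G,H} → run G
t=19: ready={B,G,H} → run G
t=20: ready={B,G,H} → run G
t=21: ready={B,G,H} → run G
t=22: ready={B,H} → run H
t=23: ready={B,H} → run H
t=24: ready={B,H} → run H
t=25: ready={B,H} → run H
t=26: ready={B,H} → run H
t=27: ready={B,H} → run H
t=28: ready={B,H} → run H
t=29: ready={B,H} → run H
t=30: ready={B} → run B
t=31: ready={B} → run B
t=32: ready={B} → run B
t=33: ready={B} → run B
t=34: ready={B} → run B
t=35: ready={B} → run B
t=36: ready={B} → run B
t=37: ready={B} → run B
t=38: (idle)
t=39: (idle)
t=40: (idle)
t=41: (idle)

context switches = 8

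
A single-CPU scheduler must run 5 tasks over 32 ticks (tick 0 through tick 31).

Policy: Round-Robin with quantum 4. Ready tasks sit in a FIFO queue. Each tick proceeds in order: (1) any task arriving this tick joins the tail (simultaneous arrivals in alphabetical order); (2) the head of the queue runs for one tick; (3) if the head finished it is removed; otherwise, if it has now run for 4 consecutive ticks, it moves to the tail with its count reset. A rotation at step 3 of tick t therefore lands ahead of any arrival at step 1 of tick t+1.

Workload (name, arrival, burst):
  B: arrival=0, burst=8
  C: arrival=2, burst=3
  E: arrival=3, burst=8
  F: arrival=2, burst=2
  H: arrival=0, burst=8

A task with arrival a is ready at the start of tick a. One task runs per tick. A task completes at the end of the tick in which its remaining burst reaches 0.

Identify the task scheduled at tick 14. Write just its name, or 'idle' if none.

t=0: queue=[B,H] q_used=0 → run B
t=1: queue=[B,H] q_used=1 → run B
t=2: queue=[B,H,C,F] q_used=2 → run B
t=3: queue=[B,H,C,F,E] q_used=3 → run B
t=4: queue=[H,C,F,E,B] q_used=0 → run H
t=5: queue=[H,C,F,E,B] q_used=1 → run H
t=6: queue=[H,C,F,E,B] q_used=2 → run H
t=7: queue=[H,C,F,E,B] q_used=3 → run H
t=8: queue=[C,F,E,B,H] q_used=0 → run C
t=9: queue=[C,F,E,B,H] q_used=1 → run C
t=10: queue=[C,F,E,B,H] q_used=2 → run C
t=11: queue=[F,E,B,H] q_used=0 → run F
t=12: queue=[F,E,B,H] q_used=1 → run F
t=13: queue=[E,B,H] q_used=0 → run E
t=14: queue=[E,B,H] q_used=1 → run E
t=15: queue=[E,B,H] q_used=2 → run E
t=16: queue=[E,B,H] q_used=3 → run E
t=17: queue=[B,H,E] q_used=0 → run B
t=18: queue=[B,H,E] q_used=1 → run B
t=19: queue=[B,H,E] q_used=2 → run B
t=20: queue=[B,H,E] q_used=3 → run B
t=21: queue=[H,E] q_used=0 → run H
t=22: queue=[H,E] q_used=1 → run H
t=23: queue=[H,E] q_used=2 → run H
t=24: queue=[H,E] q_used=3 → run H
t=25: queue=[E] q_used=0 → run E
t=26: queue=[E] q_used=1 → run E
t=27: queue=[E] q_used=2 → run E
t=28: queue=[E] q_used=3 → run E
t=29: (idle)
t=30: (idle)
t=31: (idle)

running at tick 14 = E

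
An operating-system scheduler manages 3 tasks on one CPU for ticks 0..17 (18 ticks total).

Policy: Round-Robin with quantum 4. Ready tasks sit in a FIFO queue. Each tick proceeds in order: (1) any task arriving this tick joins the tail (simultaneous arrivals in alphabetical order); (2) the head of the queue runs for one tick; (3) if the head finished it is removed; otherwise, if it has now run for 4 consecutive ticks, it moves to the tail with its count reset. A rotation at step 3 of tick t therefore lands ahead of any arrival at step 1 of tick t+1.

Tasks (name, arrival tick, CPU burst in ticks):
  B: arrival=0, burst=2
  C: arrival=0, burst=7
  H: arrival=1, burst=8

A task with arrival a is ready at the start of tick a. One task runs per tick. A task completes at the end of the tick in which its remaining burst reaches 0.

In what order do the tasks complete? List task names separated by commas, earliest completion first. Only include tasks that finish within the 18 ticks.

completion order = B, C, H

t=0: queue=[B,C] q_used=0 → run B
t=1: queue=[B,C,H] q_used=1 → run B
t=2: queue=[C,H] q_used=0 → run C
t=3: queue=[C,H] q_used=1 → run C
t=4: queue=[C,H] q_used=2 → run C
t=5: queue=[C,H] q_used=3 → run C
t=6: queue=[H,C] q_used=0 → run H
t=7: queue=[H,C] q_used=1 → run H
t=8: queue=[H,C] q_used=2 → run H
t=9: queue=[H,C] q_used=3 → run H
t=10: queue=[C,H] q_used=0 → run C
t=11: queue=[C,H] q_used=1 → run C
t=12: queue=[C,H] q_used=2 → run C
t=13: queue=[H] q_used=0 → run H
t=14: queue=[H] q_used=1 → run H
t=15: queue=[H] q_used=2 → run H
t=16: queue=[H] q_used=3 → run H
t=17: (idle)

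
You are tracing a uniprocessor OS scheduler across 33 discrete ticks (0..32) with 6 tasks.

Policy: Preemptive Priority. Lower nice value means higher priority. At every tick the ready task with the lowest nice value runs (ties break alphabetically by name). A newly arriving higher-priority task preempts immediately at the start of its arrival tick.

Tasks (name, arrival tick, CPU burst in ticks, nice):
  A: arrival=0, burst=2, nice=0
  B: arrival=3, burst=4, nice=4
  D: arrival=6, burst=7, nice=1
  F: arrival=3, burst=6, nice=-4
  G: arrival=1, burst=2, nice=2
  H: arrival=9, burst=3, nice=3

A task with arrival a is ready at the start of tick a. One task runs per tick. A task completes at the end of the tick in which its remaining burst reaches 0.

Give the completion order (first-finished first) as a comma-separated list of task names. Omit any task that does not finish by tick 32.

t=0: ready={A} → run A
t=1: ready={A,G} → run A
t=2: ready={G} → run G
t=3: ready={B,F,G} → run F
t=4: ready={B,F,G} → run F
t=5: ready={B,F,G} → run F
t=6: ready={B,D,F,G} → run F
t=7: ready={B,D,F,G} → run F
t=8: ready={B,D,F,G} → run F
t=9: ready={B,D,G,H} → run D
t=10: ready={B,D,G,H} → run D
t=11: ready={B,D,G,H} → run D
t=12: ready={B,D,G,H} → run D
t=13: ready={B,D,G,H} → run D
t=14: ready={B,D,G,H} → run D
t=15: ready={B,D,G,H} → run D
t=16: ready={B,G,H} → run G
t=17: ready={B,H} → run H
t=18: ready={B,H} → run H
t=19: ready={B,H} → run H
t=20: ready={B} → run B
t=21: ready={B} → run B
t=22: ready={B} → run B
t=23: ready={B} → run B
t=24: (idle)
t=25: (idle)
t=26: (idle)
t=27: (idle)
t=28: (idle)
t=29: (idle)
t=30: (idle)
t=31: (idle)
t=32: (idle)

completion order = A, F, D, G, H, B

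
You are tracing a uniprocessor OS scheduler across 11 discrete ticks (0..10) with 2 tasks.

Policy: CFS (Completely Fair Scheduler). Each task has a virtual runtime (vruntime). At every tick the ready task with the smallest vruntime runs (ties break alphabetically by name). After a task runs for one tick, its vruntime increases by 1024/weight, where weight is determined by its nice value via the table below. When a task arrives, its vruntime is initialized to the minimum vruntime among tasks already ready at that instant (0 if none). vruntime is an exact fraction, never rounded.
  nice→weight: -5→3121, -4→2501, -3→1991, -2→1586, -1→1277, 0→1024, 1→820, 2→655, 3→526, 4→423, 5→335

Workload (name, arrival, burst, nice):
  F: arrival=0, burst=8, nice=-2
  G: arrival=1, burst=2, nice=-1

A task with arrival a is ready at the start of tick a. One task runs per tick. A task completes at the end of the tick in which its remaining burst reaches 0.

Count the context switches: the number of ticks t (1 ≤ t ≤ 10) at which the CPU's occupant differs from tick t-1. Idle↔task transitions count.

context switches = 5

t=0: vr[F=0] → run F
t=1: vr[F=512/793 G=512/793] → run F
t=2: vr[F=1024/793 G=512/793] → run G
t=3: vr[F=1024/793 G=1465856/1012661] → run F
t=4: vr[F=1536/793 G=1465856/1012661] → run G
t=5: vr[F=1536/793] → run F
t=6: vr[F=2048/793] → run F
t=7: vr[F=2560/793] → run F
t=8: vr[F=3072/793] → run F
t=9: vr[F=3584/793] → run F
t=10: (idle)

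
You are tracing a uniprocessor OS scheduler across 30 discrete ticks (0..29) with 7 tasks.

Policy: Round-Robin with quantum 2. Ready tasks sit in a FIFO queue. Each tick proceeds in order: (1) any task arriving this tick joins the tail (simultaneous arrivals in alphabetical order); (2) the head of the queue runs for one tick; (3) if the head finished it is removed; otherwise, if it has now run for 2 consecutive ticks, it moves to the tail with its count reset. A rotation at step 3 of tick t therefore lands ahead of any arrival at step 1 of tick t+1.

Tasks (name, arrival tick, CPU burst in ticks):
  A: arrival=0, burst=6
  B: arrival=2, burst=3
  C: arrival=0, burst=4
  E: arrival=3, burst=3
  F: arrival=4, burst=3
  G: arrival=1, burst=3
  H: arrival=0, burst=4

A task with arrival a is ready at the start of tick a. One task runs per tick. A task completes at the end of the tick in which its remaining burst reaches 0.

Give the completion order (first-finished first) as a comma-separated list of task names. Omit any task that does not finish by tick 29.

t=0: queue=[A,C,H] q_used=0 → run A
t=1: queue=[A,C,H,G] q_used=1 → run A
t=2: queue=[C,H,G,A,B] q_used=0 → run C
t=3: queue=[C,H,G,A,B,E] q_used=1 → run C
t=4: queue=[H,G,A,B,E,C,F] q_used=0 → run H
t=5: queue=[H,G,A,B,E,C,F] q_used=1 → run H
t=6: queue=[G,A,B,E,C,F,H] q_used=0 → run G
t=7: queue=[G,A,B,E,C,F,H] q_used=1 → run G
t=8: queue=[A,B,E,C,F,H,G] q_used=0 → run A
t=9: queue=[A,B,E,C,F,H,G] q_used=1 → run A
t=10: queue=[B,E,C,F,H,G,A] q_used=0 → run B
t=11: queue=[B,E,C,F,H,G,A] q_used=1 → run B
t=12: queue=[E,C,F,H,G,A,B] q_used=0 → run E
t=13: queue=[E,C,F,H,G,A,B] q_used=1 → run E
t=14: queue=[C,F,H,G,A,B,E] q_used=0 → run C
t=15: queue=[C,F,H,G,A,B,E] q_used=1 → run C
t=16: queue=[F,H,G,A,B,E] q_used=0 → run F
t=17: queue=[F,H,G,A,B,E] q_used=1 → run F
t=18: queue=[H,G,A,B,E,F] q_used=0 → run H
t=19: queue=[H,G,A,B,E,F] q_used=1 → run H
t=20: queue=[G,A,B,E,F] q_used=0 → run G
t=21: queue=[A,B,E,F] q_used=0 → run A
t=22: queue=[A,B,E,F] q_used=1 → run A
t=23: queue=[B,E,F] q_used=0 → run B
t=24: queue=[E,F] q_used=0 → run E
t=25: queue=[F] q_used=0 → run F
t=26: (idle)
t=27: (idle)
t=28: (idle)
t=29: (idle)

completion order = C, H, G, A, B, E, F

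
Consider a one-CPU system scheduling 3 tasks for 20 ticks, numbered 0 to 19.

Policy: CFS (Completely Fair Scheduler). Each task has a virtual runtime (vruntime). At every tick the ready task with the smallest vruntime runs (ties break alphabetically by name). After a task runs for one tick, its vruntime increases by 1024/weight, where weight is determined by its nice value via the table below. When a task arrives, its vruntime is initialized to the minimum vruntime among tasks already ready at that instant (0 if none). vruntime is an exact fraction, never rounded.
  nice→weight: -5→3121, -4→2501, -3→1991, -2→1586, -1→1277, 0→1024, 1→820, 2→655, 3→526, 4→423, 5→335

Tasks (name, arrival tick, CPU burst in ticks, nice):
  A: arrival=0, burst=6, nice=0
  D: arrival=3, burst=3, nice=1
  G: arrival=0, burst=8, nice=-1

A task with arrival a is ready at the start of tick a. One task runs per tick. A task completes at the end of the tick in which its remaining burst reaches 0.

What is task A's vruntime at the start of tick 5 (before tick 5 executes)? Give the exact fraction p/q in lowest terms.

vruntime(A, start of tick 5) = 2/1

t=0: vr[A=0 G=0] → run A
t=1: vr[A=1 G=0] → run G
t=2: vr[A=1 G=1024/1277] → run G
t=3: vr[A=1 D=1 G=2048/1277] → run A
t=4: vr[A=2 D=1 G=2048/1277] → run D
t=5: vr[A=2 D=461/205 G=2048/1277] → run G
t=6: vr[A=2 D=461/205 G=3072/1277] → run A
t=7: vr[A=3 D=461/205 G=3072/1277] → run D
t=8: vr[A=3 D=717/205 G=3072/1277] → run G
t=9: vr[A=3 D=717/205 G=4096/1277] → run A
t=10: vr[A=4 D=717/205 G=4096/1277] → run G
t=11: vr[A=4 D=717/205 G=5120/1277] → run D
t=12: vr[A=4 G=5120/1277] → run A
t=13: vr[A=5 G=5120/1277] → run G
t=14: vr[A=5 G=6144/1277] → run G
t=15: vr[A=5 G=7168/1277] → run A
t=16: vr[G=7168/1277] → run G
t=17: (idle)
t=18: (idle)
t=19: (idle)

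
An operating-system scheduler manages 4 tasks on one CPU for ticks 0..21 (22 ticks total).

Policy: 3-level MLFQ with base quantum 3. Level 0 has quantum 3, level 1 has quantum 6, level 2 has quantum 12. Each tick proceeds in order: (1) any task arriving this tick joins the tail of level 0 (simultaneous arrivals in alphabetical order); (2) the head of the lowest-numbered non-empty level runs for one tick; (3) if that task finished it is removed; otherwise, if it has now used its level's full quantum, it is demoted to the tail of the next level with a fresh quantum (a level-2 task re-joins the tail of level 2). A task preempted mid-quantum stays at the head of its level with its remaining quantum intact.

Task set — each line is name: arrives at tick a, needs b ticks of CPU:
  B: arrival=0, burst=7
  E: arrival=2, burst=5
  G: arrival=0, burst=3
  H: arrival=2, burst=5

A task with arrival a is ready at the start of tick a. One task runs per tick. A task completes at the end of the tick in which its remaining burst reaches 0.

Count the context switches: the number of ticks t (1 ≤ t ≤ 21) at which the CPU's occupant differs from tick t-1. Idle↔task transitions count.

t=0: L0/L1/L2 = BG/-/- → run B
t=1: L0/L1/L2 = BG/-/- → run B
t=2: L0/L1/L2 = BGEH/-/- → run B
t=3: L0/L1/L2 = GEH/B/- → run G
t=4: L0/L1/L2 = GEH/B/- → run G
t=5: L0/L1/L2 = GEH/B/- → run G
t=6: L0/L1/L2 = EH/B/- → run E
t=7: L0/L1/L2 = EH/B/- → run E
t=8: L0/L1/L2 = EH/B/- → run E
t=9: L0/L1/L2 = H/BE/- → run H
t=10: L0/L1/L2 = H/BE/- → run H
t=11: L0/L1/L2 = H/BE/- → run H
t=12: L0/L1/L2 = -/BEH/- → run B
t=13: L0/L1/L2 = -/BEH/- → run B
t=14: L0/L1/L2 = -/BEH/- → run B
t=15: L0/L1/L2 = -/BEH/- → run B
t=16: L0/L1/L2 = -/EH/- → run E
t=17: L0/L1/L2 = -/EH/- → run E
t=18: L0/L1/L2 = -/H/- → run H
t=19: L0/L1/L2 = -/H/- → run H
t=20: (idle)
t=21: (idle)

context switches = 7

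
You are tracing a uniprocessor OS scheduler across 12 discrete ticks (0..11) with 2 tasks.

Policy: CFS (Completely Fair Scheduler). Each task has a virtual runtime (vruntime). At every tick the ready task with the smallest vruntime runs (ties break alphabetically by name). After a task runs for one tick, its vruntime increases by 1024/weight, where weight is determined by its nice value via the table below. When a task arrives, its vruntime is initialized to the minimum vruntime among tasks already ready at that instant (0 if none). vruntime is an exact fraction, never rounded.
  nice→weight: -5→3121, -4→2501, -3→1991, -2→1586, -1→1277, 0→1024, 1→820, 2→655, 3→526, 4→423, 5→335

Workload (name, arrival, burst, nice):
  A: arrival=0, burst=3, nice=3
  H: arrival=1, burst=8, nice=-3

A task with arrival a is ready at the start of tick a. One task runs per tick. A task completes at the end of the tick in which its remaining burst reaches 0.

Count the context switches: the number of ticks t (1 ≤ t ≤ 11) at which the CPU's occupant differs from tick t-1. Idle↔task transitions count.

context switches = 4

t=0: vr[A=0] → run A
t=1: vr[A=512/263 H=512/263] → run A
t=2: vr[A=1024/263 H=512/263] → run H
t=3: vr[A=1024/263 H=1288704/523633] → run H
t=4: vr[A=1024/263 H=1558016/523633] → run H
t=5: vr[A=1024/263 H=1827328/523633] → run H
t=6: vr[A=1024/263 H=2096640/523633] → run A
t=7: vr[H=2096640/523633] → run H
t=8: vr[H=2365952/523633] → run H
t=9: vr[H=2635264/523633] → run H
t=10: vr[H=2904576/523633] → run H
t=11: (idle)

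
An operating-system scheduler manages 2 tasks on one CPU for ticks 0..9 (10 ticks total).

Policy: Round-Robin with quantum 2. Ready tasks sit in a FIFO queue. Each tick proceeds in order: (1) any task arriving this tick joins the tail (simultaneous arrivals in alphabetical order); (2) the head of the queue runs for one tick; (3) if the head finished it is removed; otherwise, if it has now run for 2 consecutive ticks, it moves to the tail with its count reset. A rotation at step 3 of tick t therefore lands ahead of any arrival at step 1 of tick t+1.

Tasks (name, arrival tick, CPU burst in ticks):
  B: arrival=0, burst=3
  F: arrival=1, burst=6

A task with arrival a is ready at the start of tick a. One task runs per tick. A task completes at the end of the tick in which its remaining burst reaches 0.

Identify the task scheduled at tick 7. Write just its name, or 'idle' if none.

running at tick 7 = F

t=0: queue=[B] q_used=0 → run B
t=1: queue=[B,F] q_used=1 → run B
t=2: queue=[F,B] q_used=0 → run F
t=3: queue=[F,B] q_used=1 → run F
t=4: queue=[B,F] q_used=0 → run B
t=5: queue=[F] q_used=0 → run F
t=6: queue=[F] q_used=1 → run F
t=7: queue=[F] q_used=0 → run F
t=8: queue=[F] q_used=1 → run F
t=9: (idle)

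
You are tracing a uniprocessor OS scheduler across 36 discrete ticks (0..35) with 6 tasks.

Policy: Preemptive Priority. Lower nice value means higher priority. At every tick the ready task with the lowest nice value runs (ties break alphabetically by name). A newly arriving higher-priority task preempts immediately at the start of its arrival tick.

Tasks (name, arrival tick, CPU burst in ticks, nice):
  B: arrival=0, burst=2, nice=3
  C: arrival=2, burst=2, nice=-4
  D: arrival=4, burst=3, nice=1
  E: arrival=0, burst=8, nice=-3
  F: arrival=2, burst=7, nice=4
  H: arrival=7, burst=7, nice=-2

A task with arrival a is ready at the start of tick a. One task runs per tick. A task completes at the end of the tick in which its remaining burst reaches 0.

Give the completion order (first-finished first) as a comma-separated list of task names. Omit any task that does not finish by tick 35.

completion order = C, E, H, D, B, F

t=0: ready={B,E} → run E
t=1: ready={B,E} → run E
t=2: ready={B,C,E,F} → run C
t=3: ready={B,C,E,F} → run C
t=4: ready={B,D,E,F} → run E
t=5: ready={B,D,E,F} → run E
t=6: ready={B,D,E,F} → run E
t=7: ready={B,D,E,F,H} → run E
t=8: ready={B,D,E,F,H} → run E
t=9: ready={B,D,E,F,H} → run E
t=10: ready={B,D,F,H} → run H
t=11: ready={B,D,F,H} → run H
t=12: ready={B,D,F,H} → run H
t=13: ready={B,D,F,H} → run H
t=14: ready={B,D,F,H} → run H
t=15: ready={B,D,F,H} → run H
t=16: ready={B,D,F,H} → run H
t=17: ready={B,D,F} → run D
t=18: ready={B,D,F} → run D
t=19: ready={B,D,F} → run D
t=20: ready={B,F} → run B
t=21: ready={B,F} → run B
t=22: ready={F} → run F
t=23: ready={F} → run F
t=24: ready={F} → run F
t=25: ready={F} → run F
t=26: ready={F} → run F
t=27: ready={F} → run F
t=28: ready={F} → run F
t=29: (idle)
t=30: (idle)
t=31: (idle)
t=32: (idle)
t=33: (idle)
t=34: (idle)
t=35: (idle)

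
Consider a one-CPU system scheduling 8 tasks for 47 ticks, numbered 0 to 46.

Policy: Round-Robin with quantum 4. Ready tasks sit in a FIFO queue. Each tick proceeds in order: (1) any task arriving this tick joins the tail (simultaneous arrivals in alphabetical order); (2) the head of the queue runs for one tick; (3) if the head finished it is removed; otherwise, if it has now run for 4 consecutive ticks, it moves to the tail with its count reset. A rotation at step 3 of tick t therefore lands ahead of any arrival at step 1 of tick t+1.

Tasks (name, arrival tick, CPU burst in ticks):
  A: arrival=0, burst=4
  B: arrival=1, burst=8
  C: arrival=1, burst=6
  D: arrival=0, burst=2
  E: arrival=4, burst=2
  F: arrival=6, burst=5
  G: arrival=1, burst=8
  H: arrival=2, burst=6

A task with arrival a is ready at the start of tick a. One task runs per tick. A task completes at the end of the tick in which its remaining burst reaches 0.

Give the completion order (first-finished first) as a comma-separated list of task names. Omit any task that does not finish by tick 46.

t=0: queue=[A,D] q_used=0 → run A
t=1: queue=[A,D,B,C,G] q_used=1 → run A
t=2: queue=[A,D,B,C,G,H] q_used=2 → run A
t=3: queue=[A,D,B,C,G,H] q_used=3 → run A
t=4: queue=[D,B,C,G,H,E] q_used=0 → run D
t=5: queue=[D,B,C,G,H,E] q_used=1 → run D
t=6: queue=[B,C,G,H,E,F] q_used=0 → run B
t=7: queue=[B,C,G,H,E,F] q_used=1 → run B
t=8: queue=[B,C,G,H,E,F] q_used=2 → run B
t=9: queue=[B,C,G,H,E,F] q_used=3 → run B
t=10: queue=[C,G,H,E,F,B] q_used=0 → run C
t=11: queue=[C,G,H,E,F,B] q_used=1 → run C
t=12: queue=[C,G,H,E,F,B] q_used=2 → run C
t=13: queue=[C,G,H,E,F,B] q_used=3 → run C
t=14: queue=[G,H,E,F,B,C] q_used=0 → run G
t=15: queue=[G,H,E,F,B,C] q_used=1 → run G
t=16: queue=[G,H,E,F,B,C] q_used=2 → run G
t=17: queue=[G,H,E,F,B,C] q_used=3 → run G
t=18: queue=[H,E,F,B,C,G] q_used=0 → run H
t=19: queue=[H,E,F,B,C,G] q_used=1 → run H
t=20: queue=[H,E,F,B,C,G] q_used=2 → run H
t=21: queue=[H,E,F,B,C,G] q_used=3 → run H
t=22: queue=[E,F,B,C,G,H] q_used=0 → run E
t=23: queue=[E,F,B,C,G,H] q_used=1 → run E
t=24: queue=[F,B,C,G,H] q_used=0 → run F
t=25: queue=[F,B,C,G,H] q_used=1 → run F
t=26: queue=[F,B,C,G,H] q_used=2 → run F
t=27: queue=[F,B,C,G,H] q_used=3 → run F
t=28: queue=[B,C,G,H,F] q_used=0 → run B
t=29: queue=[B,C,G,H,F] q_used=1 → run B
t=30: queue=[B,C,G,H,F] q_used=2 → run B
t=31: queue=[B,C,G,H,F] q_used=3 → run B
t=32: queue=[C,G,H,F] q_used=0 → run C
t=33: queue=[C,G,H,F] q_used=1 → run C
t=34: queue=[G,H,F] q_used=0 → run G
t=35: queue=[G,H,F] q_used=1 → run G
t=36: queue=[G,H,F] q_used=2 → run G
t=37: queue=[G,H,F] q_used=3 → run G
t=38: queue=[H,F] q_used=0 → run H
t=39: queue=[H,F] q_used=1 → run H
t=40: queue=[F] q_used=0 → run F
t=41: (idle)
t=42: (idle)
t=43: (idle)
t=44: (idle)
t=45: (idle)
t=46: (idle)

completion order = A, D, E, B, C, G, H, F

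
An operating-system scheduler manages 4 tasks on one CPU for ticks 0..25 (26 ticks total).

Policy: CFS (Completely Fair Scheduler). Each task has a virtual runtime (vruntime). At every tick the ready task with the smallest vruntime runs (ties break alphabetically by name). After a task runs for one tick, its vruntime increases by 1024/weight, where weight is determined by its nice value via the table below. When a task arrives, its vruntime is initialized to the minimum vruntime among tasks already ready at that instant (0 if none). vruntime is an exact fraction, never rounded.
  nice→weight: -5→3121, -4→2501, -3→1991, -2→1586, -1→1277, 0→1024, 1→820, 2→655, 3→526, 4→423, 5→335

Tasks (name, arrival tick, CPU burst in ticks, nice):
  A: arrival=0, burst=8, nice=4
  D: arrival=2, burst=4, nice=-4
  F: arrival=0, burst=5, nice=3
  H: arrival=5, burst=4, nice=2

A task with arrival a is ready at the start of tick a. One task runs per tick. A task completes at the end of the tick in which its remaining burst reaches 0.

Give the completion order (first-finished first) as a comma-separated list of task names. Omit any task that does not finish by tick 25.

completion order = D, H, F, A

t=0: vr[A=0 F=0] → run A
t=1: vr[A=1024/423 F=0] → run F
t=2: vr[A=1024/423 D=512/263 F=512/263] → run D
t=3: vr[A=1024/423 D=1549824/657763 F=512/263] → run F
t=4: vr[A=1024/423 D=1549824/657763 F=1024/263] → run D
t=5: vr[A=1024/423 D=1819136/657763 F=1024/263 H=1024/423] → run A
t=6: vr[A=2048/423 D=1819136/657763 F=1024/263 H=1024/423] → run H
t=7: vr[A=2048/423 D=1819136/657763 F=1024/263 H=1103872/277065] → run D
t=8: vr[A=2048/423 D=2088448/657763 F=1024/263 H=1103872/277065] → run D
t=9: vr[A=2048/423 F=1024/263 H=1103872/277065] → run F
t=10: vr[A=2048/423 F=1536/263 H=1103872/277065] → run H
t=11: vr[A=2048/423 F=1536/263 H=1537024/277065] → run A
t=12: vr[A=1024/141 F=1536/263 H=1537024/277065] → run H
t=13: vr[A=1024/141 F=1536/263 H=1970176/277065] → run F
t=14: vr[A=1024/141 F=2048/263 H=1970176/277065] → run H
t=15: vr[A=1024/141 F=2048/263] → run A
t=16: vr[A=4096/423 F=2048/263] → run F
t=17: vr[A=4096/423] → run A
t=18: vr[A=5120/423] → run A
t=19: vr[A=2048/141] → run A
t=20: vr[A=7168/423] → run A
t=21: (idle)
t=22: (idle)
t=23: (idle)
t=24: (idle)
t=25: (idle)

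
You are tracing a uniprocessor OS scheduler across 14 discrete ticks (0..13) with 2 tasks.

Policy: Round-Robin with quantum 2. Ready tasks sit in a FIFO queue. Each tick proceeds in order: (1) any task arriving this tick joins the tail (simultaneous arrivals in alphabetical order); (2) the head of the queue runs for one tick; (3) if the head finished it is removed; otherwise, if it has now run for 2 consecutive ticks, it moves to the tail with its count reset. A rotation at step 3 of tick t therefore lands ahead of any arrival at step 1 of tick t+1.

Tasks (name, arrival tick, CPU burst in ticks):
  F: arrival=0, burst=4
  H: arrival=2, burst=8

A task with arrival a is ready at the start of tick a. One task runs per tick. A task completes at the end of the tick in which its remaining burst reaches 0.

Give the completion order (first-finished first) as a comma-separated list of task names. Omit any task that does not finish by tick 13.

t=0: queue=[F] q_used=0 → run F
t=1: queue=[F] q_used=1 → run F
t=2: queue=[F,H] q_used=0 → run F
t=3: queue=[F,H] q_used=1 → run F
t=4: queue=[H] q_used=0 → run H
t=5: queue=[H] q_used=1 → run H
t=6: queue=[H] q_used=0 → run H
t=7: queue=[H] q_used=1 → run H
t=8: queue=[H] q_used=0 → run H
t=9: queue=[H] q_used=1 → run H
t=10: queue=[H] q_used=0 → run H
t=11: queue=[H] q_used=1 → run H
t=12: (idle)
t=13: (idle)

completion order = F, H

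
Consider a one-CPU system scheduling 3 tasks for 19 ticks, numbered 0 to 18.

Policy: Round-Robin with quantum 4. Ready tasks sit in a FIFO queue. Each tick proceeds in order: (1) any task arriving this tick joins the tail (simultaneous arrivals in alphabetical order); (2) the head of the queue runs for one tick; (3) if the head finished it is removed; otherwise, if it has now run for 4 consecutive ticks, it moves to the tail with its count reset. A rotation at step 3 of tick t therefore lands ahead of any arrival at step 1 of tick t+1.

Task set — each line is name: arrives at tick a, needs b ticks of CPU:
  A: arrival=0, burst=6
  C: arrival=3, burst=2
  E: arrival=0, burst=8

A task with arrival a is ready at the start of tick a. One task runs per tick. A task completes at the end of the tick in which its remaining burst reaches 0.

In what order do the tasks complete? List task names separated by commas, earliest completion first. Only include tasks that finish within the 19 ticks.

t=0: queue=[A,E] q_used=0 → run A
t=1: queue=[A,E] q_used=1 → run A
t=2: queue=[A,E] q_used=2 → run A
t=3: queue=[A,E,C] q_used=3 → run A
t=4: queue=[E,C,A] q_used=0 → run E
t=5: queue=[E,C,A] q_used=1 → run E
t=6: queue=[E,C,A] q_used=2 → run E
t=7: queue=[E,C,A] q_used=3 → run E
t=8: queue=[C,A,E] q_used=0 → run C
t=9: queue=[C,A,E] q_used=1 → run C
t=10: queue=[A,E] q_used=0 → run A
t=11: queue=[A,E] q_used=1 → run A
t=12: queue=[E] q_used=0 → run E
t=13: queue=[E] q_used=1 → run E
t=14: queue=[E] q_used=2 → run E
t=15: queue=[E] q_used=3 → run E
t=16: (idle)
t=17: (idle)
t=18: (idle)

completion order = C, A, E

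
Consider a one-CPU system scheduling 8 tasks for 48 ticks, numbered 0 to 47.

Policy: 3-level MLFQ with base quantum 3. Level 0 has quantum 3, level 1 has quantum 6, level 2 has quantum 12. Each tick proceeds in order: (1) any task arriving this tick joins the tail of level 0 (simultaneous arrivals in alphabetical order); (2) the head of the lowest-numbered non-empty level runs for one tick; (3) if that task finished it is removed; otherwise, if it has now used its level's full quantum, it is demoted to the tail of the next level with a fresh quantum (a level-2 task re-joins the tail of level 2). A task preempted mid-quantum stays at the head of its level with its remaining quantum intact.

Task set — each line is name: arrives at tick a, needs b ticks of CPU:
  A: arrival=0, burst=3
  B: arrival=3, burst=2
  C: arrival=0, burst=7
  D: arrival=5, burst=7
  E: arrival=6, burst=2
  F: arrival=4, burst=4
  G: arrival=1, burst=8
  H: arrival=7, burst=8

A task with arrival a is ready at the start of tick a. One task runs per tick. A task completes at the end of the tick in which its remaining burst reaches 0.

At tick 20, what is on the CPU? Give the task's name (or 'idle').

t=0: L0/L1/L2 = AC/-/- → run A
t=1: L0/L1/L2 = ACG/-/- → run A
t=2: L0/L1/L2 = ACG/-/- → run A
t=3: L0/L1/L2 = CGB/-/- → run C
t=4: L0/L1/L2 = CGBF/-/- → run C
t=5: L0/L1/L2 = CGBFD/-/- → run C
t=6: L0/L1/L2 = GBFDE/C/- → run G
t=7: L0/L1/L2 = GBFDEH/C/- → run G
t=8: L0/L1/L2 = GBFDEH/C/- → run G
t=9: L0/L1/L2 = BFDEH/CG/- → run B
t=10: L0/L1/L2 = BFDEH/CG/- → run B
t=11: L0/L1/L2 = FDEH/CG/- → run F
t=12: L0/L1/L2 = FDEH/CG/- → run F
t=13: L0/L1/L2 = FDEH/CG/- → run F
t=14: L0/L1/L2 = DEH/CGF/- → run D
t=15: L0/L1/L2 = DEH/CGF/- → run D
t=16: L0/L1/L2 = DEH/CGF/- → run D
t=17: L0/L1/L2 = EH/CGFD/- → run E
t=18: L0/L1/L2 = EH/CGFD/- → run E
t=19: L0/L1/L2 = H/CGFD/- → run H
t=20: L0/L1/L2 = H/CGFD/- → run H
t=21: L0/L1/L2 = H/CGFD/- → run H
t=22: L0/L1/L2 = -/CGFDH/- → run C
t=23: L0/L1/L2 = -/CGFDH/- → run C
t=24: L0/L1/L2 = -/CGFDH/- → run C
t=25: L0/L1/L2 = -/CGFDH/- → run C
t=26: L0/L1/L2 = -/GFDH/- → run G
t=27: L0/L1/L2 = -/GFDH/- → run G
t=28: L0/L1/L2 = -/GFDH/- → run G
t=29: L0/L1/L2 = -/GFDH/- → run G
t=30: L0/L1/L2 = -/GFDH/- → run G
t=31: L0/L1/L2 = -/FDH/- → run F
t=32: L0/L1/L2 = -/DH/- → run D
t=33: L0/L1/L2 = -/DH/- → run D
t=34: L0/L1/L2 = -/DH/- → run D
t=35: L0/L1/L2 = -/DH/- → run D
t=36: L0/L1/L2 = -/H/- → run H
t=37: L0/L1/L2 = -/H/- → run H
t=38: L0/L1/L2 = -/H/- → run H
t=39: L0/L1/L2 = -/H/- → run H
t=40: L0/L1/L2 = -/H/- → run H
t=41: (idle)
t=42: (idle)
t=43: (idle)
t=44: (idle)
t=45: (idle)
t=46: (idle)
t=47: (idle)

running at tick 20 = H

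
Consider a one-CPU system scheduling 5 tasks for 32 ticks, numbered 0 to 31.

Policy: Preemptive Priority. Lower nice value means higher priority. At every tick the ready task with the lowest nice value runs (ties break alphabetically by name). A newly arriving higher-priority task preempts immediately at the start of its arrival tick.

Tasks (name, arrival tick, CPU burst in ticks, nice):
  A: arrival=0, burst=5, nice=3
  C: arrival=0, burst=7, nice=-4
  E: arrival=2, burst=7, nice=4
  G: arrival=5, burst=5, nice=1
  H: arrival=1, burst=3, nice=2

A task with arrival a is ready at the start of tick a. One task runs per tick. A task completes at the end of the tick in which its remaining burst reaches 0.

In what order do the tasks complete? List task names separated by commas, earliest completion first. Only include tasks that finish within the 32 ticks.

t=0: ready={A,C} → run C
t=1: ready={A,C,H} → run C
t=2: ready={A,C,E,H} → run C
t=3: ready={A,C,E,H} → run C
t=4: ready={A,C,E,H} → run C
t=5: ready={A,C,E,G,H} → run C
t=6: ready={A,C,E,G,H} → run C
t=7: ready={A,E,G,H} → run G
t=8: ready={A,E,G,H} → run G
t=9: ready={A,E,G,H} → run G
t=10: ready={A,E,G,H} → run G
t=11: ready={A,E,G,H} → run G
t=12: ready={A,E,H} → run H
t=13: ready={A,E,H} → run H
t=14: ready={A,E,H} → run H
t=15: ready={A,E} → run A
t=16: ready={A,E} → run A
t=17: ready={A,E} → run A
t=18: ready={A,E} → run A
t=19: ready={A,E} → run A
t=20: ready={E} → run E
t=21: ready={E} → run E
t=22: ready={E} → run E
t=23: ready={E} → run E
t=24: ready={E} → run E
t=25: ready={E} → run E
t=26: ready={E} → run E
t=27: (idle)
t=28: (idle)
t=29: (idle)
t=30: (idle)
t=31: (idle)

completion order = C, G, H, A, E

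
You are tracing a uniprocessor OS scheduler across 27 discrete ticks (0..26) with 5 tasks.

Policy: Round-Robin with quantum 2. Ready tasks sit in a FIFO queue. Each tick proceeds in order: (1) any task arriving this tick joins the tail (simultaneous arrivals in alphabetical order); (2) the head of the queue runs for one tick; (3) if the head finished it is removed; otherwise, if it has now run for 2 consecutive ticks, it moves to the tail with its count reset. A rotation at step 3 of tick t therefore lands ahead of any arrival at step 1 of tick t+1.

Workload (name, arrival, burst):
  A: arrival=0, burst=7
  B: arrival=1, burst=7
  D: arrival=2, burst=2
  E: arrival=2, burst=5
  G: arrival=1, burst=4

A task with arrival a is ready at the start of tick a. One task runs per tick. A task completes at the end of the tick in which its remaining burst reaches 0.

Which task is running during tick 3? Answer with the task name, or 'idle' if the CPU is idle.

t=0: queue=[A] q_used=0 → run A
t=1: queue=[A,B,G] q_used=1 → run A
t=2: queue=[B,G,A,D,E] q_used=0 → run B
t=3: queue=[B,G,A,D,E] q_used=1 → run B
t=4: queue=[G,A,D,E,B] q_used=0 → run G
t=5: queue=[G,A,D,E,B] q_used=1 → run G
t=6: queue=[A,D,E,B,G] q_used=0 → run A
t=7: queue=[A,D,E,B,G] q_used=1 → run A
t=8: queue=[D,E,B,G,A] q_used=0 → run D
t=9: queue=[D,E,B,G,A] q_used=1 → run D
t=10: queue=[E,B,G,A] q_used=0 → run E
t=11: queue=[E,B,G,A] q_used=1 → run E
t=12: queue=[B,G,A,E] q_used=0 → run B
t=13: queue=[B,G,A,E] q_used=1 → run B
t=14: queue=[G,A,E,B] q_used=0 → run G
t=15: queue=[G,A,E,B] q_used=1 → run G
t=16: queue=[A,E,B] q_used=0 → run A
t=17: queue=[A,E,B] q_used=1 → run A
t=18: queue=[E,B,A] q_used=0 → run E
t=19: queue=[E,B,A] q_used=1 → run E
t=20: queue=[B,A,E] q_used=0 → run B
t=21: queue=[B,A,E] q_used=1 → run B
t=22: queue=[A,E,B] q_used=0 → run A
t=23: queue=[E,B] q_used=0 → run E
t=24: queue=[B] q_used=0 → run B
t=25: (idle)
t=26: (idle)

running at tick 3 = B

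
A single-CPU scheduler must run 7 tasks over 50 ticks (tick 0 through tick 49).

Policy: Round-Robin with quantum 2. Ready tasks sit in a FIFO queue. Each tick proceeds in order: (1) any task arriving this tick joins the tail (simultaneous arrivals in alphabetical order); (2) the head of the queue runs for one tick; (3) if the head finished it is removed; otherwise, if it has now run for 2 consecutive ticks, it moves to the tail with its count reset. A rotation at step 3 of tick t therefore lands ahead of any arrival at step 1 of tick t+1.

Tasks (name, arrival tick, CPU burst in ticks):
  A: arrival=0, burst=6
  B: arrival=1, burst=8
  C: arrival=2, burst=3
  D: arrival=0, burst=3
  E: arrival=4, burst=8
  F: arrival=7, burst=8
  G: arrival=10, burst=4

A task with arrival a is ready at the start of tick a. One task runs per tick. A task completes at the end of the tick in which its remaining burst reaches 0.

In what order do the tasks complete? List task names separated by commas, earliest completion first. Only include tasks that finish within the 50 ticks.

t=0: queue=[A,D] q_used=0 → run A
t=1: queue=[A,D,B] q_used=1 → run A
t=2: queue=[D,B,A,C] q_used=0 → run D
t=3: queue=[D,B,A,C] q_used=1 → run D
t=4: queue=[B,A,C,D,E] q_used=0 → run B
t=5: queue=[B,A,C,D,E] q_used=1 → run B
t=6: queue=[A,C,D,E,B] q_used=0 → run A
t=7: queue=[A,C,D,E,B,F] q_used=1 → run A
t=8: queue=[C,D,E,B,F,A] q_used=0 → run C
t=9: queue=[C,D,E,B,F,A] q_used=1 → run C
t=10: queue=[D,E,B,F,A,C,G] q_used=0 → run D
t=11: queue=[E,B,F,A,C,G] q_used=0 → run E
t=12: queue=[E,B,F,A,C,G] q_used=1 → run E
t=13: queue=[B,F,A,C,G,E] q_used=0 → run B
t=14: queue=[B,F,A,C,G,E] q_used=1 → run B
t=15: queue=[F,A,C,G,E,B] q_used=0 → run F
t=16: queue=[F,A,C,G,E,B] q_used=1 → run F
t=17: queue=[A,C,G,E,B,F] q_used=0 → run A
t=18: queue=[A,C,G,E,B,F] q_used=1 → run A
t=19: queue=[C,G,E,B,F] q_used=0 → run C
t=20: queue=[G,E,B,F] q_used=0 → run G
t=21: queue=[G,E,B,F] q_used=1 → run G
t=22: queue=[E,B,F,G] q_used=0 → run E
t=23: queue=[E,B,F,G] q_used=1 → run E
t=24: queue=[B,F,G,E] q_used=0 → run B
t=25: queue=[B,F,G,E] q_used=1 → run B
t=26: queue=[F,G,E,B] q_used=0 → run F
t=27: queue=[F,G,E,B] q_used=1 → run F
t=28: queue=[G,E,B,F] q_used=0 → run G
t=29: queue=[G,E,B,F] q_used=1 → run G
t=30: queue=[E,B,F] q_used=0 → run E
t=31: queue=[E,B,F] q_used=1 → run E
t=32: queue=[B,F,E] q_used=0 → run B
t=33: queue=[B,F,E] q_used=1 → run B
t=34: queue=[F,E] q_used=0 → run F
t=35: queue=[F,E] q_used=1 → run F
t=36: queue=[E,F] q_used=0 → run E
t=37: queue=[E,F] q_used=1 → run E
t=38: queue=[F] q_used=0 → run F
t=39: queue=[F] q_used=1 → run F
t=40: (idle)
t=41: (idle)
t=42: (idle)
t=43: (idle)
t=44: (idle)
t=45: (idle)
t=46: (idle)
t=47: (idle)
t=48: (idle)
t=49: (idle)

completion order = D, A, C, G, B, E, F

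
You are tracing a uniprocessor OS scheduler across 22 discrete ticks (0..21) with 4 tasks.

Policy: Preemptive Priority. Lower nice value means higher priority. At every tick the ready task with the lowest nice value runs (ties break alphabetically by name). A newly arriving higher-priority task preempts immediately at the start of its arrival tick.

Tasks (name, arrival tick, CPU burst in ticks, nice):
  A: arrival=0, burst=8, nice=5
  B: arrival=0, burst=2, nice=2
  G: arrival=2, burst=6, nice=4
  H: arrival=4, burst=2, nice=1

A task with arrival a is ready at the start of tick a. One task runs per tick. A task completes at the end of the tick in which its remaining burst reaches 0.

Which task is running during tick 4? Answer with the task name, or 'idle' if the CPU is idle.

t=0: ready={A,B} → run B
t=1: ready={A,B} → run B
t=2: ready={A,G} → run G
t=3: ready={A,G} → run G
t=4: ready={A,G,H} → run H
t=5: ready={A,G,H} → run H
t=6: ready={A,G} → run G
t=7: ready={A,G} → run G
t=8: ready={A,G} → run G
t=9: ready={A,G} → run G
t=10: ready={A} → run A
t=11: ready={A} → run A
t=12: ready={A} → run A
t=13: ready={A} → run A
t=14: ready={A} → run A
t=15: ready={A} → run A
t=16: ready={A} → run A
t=17: ready={A} → run A
t=18: (idle)
t=19: (idle)
t=20: (idle)
t=21: (idle)

running at tick 4 = H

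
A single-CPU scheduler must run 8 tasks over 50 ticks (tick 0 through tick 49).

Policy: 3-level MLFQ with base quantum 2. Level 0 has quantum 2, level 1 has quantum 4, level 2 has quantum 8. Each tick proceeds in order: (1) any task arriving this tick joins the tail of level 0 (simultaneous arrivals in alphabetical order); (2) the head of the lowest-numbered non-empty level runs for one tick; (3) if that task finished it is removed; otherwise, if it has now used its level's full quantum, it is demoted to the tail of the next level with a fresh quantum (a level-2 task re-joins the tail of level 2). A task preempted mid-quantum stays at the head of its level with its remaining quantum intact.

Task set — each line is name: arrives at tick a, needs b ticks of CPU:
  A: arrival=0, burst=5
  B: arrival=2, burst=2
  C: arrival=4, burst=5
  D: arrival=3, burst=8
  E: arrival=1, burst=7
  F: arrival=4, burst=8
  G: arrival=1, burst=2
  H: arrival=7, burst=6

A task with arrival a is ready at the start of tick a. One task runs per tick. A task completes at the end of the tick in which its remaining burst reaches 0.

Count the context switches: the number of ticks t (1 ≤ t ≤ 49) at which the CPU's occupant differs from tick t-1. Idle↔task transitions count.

context switches = 17

t=0: L0/L1/L2 = A/-/- → run A
t=1: L0/L1/L2 = AEG/-/- → run A
t=2: L0/L1/L2 = EGB/A/- → run E
t=3: L0/L1/L2 = EGBD/A/- → run E
t=4: L0/L1/L2 = GBDCF/AE/- → run G
t=5: L0/L1/L2 = GBDCF/AE/- → run G
t=6: L0/L1/L2 = BDCF/AE/- → run B
t=7: L0/L1/L2 = BDCFH/AE/- → run B
t=8: L0/L1/L2 = DCFH/AE/- → run D
t=9: L0/L1/L2 = DCFH/AE/- → run D
t=10: L0/L1/L2 = CFH/AED/- → run C
t=11: L0/L1/L2 = CFH/AED/- → run C
t=12: L0/L1/L2 = FH/AEDC/- → run F
t=13: L0/L1/L2 = FH/AEDC/- → run F
t=14: L0/L1/L2 = H/AEDCF/- → run H
t=15: L0/L1/L2 = H/AEDCF/- → run H
t=16: L0/L1/L2 = -/AEDCFH/- → run A
t=17: L0/L1/L2 = -/AEDCFH/- → run A
t=18: L0/L1/L2 = -/AEDCFH/- → run A
t=19: L0/L1/L2 = -/EDCFH/- → run E
t=20: L0/L1/L2 = -/EDCFH/- → run E
t=21: L0/L1/L2 = -/EDCFH/- → run E
t=22: L0/L1/L2 = -/EDCFH/- → run E
t=23: L0/L1/L2 = -/DCFH/E → run D
t=24: L0/L1/L2 = -/DCFH/E → run D
t=25: L0/L1/L2 = -/DCFH/E → run D
t=26: L0/L1/L2 = -/DCFH/E → run D
t=27: L0/L1/L2 = -/CFH/ED → run C
t=28: L0/L1/L2 = -/CFH/ED → run C
t=29: L0/L1/L2 = -/CFH/ED → run C
t=30: L0/L1/L2 = -/FH/ED → run F
t=31: L0/L1/L2 = -/FH/ED → run F
t=32: L0/L1/L2 = -/FH/ED → run F
t=33: L0/L1/L2 = -/FH/ED → run F
t=34: L0/L1/L2 = -/H/EDF → run H
t=35: L0/L1/L2 = -/H/EDF → run H
t=36: L0/L1/L2 = -/H/EDF → run H
t=37: L0/L1/L2 = -/H/EDF → run H
t=38: L0/L1/L2 = -/-/EDF → run E
t=39: L0/L1/L2 = -/-/DF → run D
t=40: L0/L1/L2 = -/-/DF → run D
t=41: L0/L1/L2 = -/-/F → run F
t=42: L0/L1/L2 = -/-/F → run F
t=43: (idle)
t=44: (idle)
t=45: (idle)
t=46: (idle)
t=47: (idle)
t=48: (idle)
t=49: (idle)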